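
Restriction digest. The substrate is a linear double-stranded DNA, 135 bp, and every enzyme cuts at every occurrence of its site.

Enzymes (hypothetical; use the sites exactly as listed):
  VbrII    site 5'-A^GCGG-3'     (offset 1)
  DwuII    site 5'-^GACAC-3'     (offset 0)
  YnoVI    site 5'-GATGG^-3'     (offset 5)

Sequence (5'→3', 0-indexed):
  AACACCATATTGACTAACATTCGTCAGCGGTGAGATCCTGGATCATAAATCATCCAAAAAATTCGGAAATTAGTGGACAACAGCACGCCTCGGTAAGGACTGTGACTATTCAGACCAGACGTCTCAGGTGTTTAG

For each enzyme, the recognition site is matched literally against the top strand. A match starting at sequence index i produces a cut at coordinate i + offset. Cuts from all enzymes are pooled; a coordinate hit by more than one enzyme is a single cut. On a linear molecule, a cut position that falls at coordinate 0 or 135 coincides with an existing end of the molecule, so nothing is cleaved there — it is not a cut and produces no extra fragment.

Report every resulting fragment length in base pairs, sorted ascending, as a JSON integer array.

Scan for sites:
  VbrII AGCGG/1: at [25] ⇒ [26]
  DwuII (GACAC, off=0): no sites
  YnoVI (GATGG, off=5): no sites

Pooled cuts: [26]

Fragments:
  [0,26): 26 bp
  [26,135): 109 bp

[26,109]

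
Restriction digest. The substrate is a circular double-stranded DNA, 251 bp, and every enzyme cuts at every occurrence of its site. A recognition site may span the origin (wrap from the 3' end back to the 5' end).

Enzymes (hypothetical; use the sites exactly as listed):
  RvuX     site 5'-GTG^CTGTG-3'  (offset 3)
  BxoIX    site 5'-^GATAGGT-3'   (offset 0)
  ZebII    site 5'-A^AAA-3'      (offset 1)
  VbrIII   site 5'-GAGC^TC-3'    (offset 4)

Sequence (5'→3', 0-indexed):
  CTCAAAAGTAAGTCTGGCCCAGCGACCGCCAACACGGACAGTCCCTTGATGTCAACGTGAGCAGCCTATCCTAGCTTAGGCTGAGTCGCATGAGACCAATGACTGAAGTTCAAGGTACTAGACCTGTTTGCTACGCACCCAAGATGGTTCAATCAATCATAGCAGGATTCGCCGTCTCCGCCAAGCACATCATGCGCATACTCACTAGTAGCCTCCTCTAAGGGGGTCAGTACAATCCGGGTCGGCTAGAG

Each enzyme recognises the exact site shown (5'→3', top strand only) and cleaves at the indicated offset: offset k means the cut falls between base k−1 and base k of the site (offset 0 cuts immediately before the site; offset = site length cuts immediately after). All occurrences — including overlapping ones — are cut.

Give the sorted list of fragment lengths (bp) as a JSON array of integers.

Per-enzyme occurrences:
  RvuX (GTGCTGTG, off=3): no sites
  BxoIX (GATAGGT, off=0): no sites
  ZebII (AAAA, off=1): starts [3] → cuts [4]
  VbrIII (GAGCTC, off=4): starts [248] → cuts [1]

Pooled cuts: [1, 4]

Fragments:
  1→4: 3 bp
  4→1 (wrap): 251-4+1 = 248 bp

[3,248]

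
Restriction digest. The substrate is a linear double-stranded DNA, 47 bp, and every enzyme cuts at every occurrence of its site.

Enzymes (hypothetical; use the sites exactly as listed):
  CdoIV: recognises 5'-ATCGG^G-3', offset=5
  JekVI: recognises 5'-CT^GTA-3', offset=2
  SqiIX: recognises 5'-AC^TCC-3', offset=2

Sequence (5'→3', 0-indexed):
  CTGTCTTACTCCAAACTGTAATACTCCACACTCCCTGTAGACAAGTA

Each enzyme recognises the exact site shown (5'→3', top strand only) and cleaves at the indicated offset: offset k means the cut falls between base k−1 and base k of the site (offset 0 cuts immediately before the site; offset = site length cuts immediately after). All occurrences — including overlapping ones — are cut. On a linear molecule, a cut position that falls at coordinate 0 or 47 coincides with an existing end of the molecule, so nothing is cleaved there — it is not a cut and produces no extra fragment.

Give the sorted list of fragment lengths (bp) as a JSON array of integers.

[5,7,7,8,9,11]

Scan for sites:
  CdoIV (ATCGGG, off=5): no sites
  JekVI CTGTA/2: at [15, 34] ⇒ [17, 36]
  SqiIX ACTCC/2: at [7, 22, 29] ⇒ [9, 24, 31]

Pooled cuts: [9, 17, 24, 31, 36]

Fragment lengths:
  [0,9): 9 bp
  [9,17): 8 bp
  [17,24): 7 bp
  [24,31): 7 bp
  [31,36): 5 bp
  [36,47): 11 bp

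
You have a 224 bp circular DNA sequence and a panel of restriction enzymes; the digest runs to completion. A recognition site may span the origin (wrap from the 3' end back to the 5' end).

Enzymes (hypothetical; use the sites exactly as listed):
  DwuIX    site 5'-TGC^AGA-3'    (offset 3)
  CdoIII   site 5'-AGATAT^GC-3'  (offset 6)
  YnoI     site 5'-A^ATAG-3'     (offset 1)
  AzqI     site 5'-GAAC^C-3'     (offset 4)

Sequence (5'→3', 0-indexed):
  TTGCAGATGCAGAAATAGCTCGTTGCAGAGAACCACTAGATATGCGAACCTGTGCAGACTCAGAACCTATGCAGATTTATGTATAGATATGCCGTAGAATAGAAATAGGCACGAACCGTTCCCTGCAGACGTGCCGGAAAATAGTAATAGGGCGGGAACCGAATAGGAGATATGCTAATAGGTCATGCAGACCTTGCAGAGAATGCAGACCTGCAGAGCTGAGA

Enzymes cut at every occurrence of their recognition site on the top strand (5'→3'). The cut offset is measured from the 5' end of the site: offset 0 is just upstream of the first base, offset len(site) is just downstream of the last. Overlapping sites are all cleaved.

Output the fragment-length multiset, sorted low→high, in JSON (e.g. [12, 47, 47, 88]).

[3,4,4,6,6,6,6,6,6,7,8,8,9,9,10,10,11,11,11,12,12,13,14,14,18]

Site scan:
  DwuIX (TGCAGA, off=3): starts [1, 7, 23, 52, 69, 123, 185, 194, 203, 211] → cuts [4, 10, 26, 55, 72, 126, 188, 197, 206, 214]
  CdoIII (AGATATGC, off=6): starts [37, 84, 167] → cuts [43, 90, 173]
  YnoI (AATAG, off=1): starts [13, 97, 103, 139, 145, 161, 176] → cuts [14, 98, 104, 140, 146, 162, 177]
  AzqI (GAACC, off=4): starts [29, 45, 62, 112, 155] → cuts [33, 49, 66, 116, 159]

Pooled cuts: [4, 10, 14, 26, 33, 43, 49, 55, 66, 72, 90, 98, 104, 116, 126, 140, 146, 159, 162, 173, 177, 188, 197, 206, 214]

Fragments:
  4→10: 6 bp
  10→14: 4 bp
  14→26: 12 bp
  26→33: 7 bp
  33→43: 10 bp
  43→49: 6 bp
  49→55: 6 bp
  55→66: 11 bp
  66→72: 6 bp
  72→90: 18 bp
  90→98: 8 bp
  98→104: 6 bp
  104→116: 12 bp
  116→126: 10 bp
  126→140: 14 bp
  140→146: 6 bp
  146→159: 13 bp
  159→162: 3 bp
  162→173: 11 bp
  173→177: 4 bp
  177→188: 11 bp
  188→197: 9 bp
  197→206: 9 bp
  206→214: 8 bp
  214→4 (wrap): 224-214+4 = 14 bp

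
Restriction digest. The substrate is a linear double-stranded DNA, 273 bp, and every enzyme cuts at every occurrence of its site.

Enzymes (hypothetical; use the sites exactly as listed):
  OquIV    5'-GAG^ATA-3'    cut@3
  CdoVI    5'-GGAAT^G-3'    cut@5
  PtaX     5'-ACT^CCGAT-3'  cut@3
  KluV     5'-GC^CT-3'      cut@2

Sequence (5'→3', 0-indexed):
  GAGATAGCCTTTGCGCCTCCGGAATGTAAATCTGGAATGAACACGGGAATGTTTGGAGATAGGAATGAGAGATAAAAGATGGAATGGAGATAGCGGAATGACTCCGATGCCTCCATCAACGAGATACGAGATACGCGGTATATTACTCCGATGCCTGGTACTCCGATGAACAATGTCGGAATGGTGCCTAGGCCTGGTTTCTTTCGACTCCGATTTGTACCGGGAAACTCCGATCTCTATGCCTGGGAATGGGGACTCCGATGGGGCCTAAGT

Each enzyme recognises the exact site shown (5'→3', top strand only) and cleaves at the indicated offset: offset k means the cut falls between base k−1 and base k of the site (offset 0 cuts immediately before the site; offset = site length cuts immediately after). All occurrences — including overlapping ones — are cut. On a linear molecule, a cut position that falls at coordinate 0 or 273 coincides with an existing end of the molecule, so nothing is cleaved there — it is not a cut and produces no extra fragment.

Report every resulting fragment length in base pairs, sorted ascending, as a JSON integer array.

Per-enzyme occurrences:
  OquIV GAGATA/3: at [0, 55, 68, 86, 120, 127] ⇒ [3, 58, 71, 89, 123, 130]
  CdoVI GGAATG/5: at [20, 33, 45, 61, 80, 94, 177, 245] ⇒ [25, 38, 50, 66, 85, 99, 182, 250]
  PtaX ACTCCGAT/3: at [100, 144, 159, 206, 226, 254] ⇒ [103, 147, 162, 209, 229, 257]
  KluV GCCT/2: at [6, 14, 108, 152, 185, 191, 240, 265] ⇒ [8, 16, 110, 154, 187, 193, 242, 267]

All cut coordinates (distinct, sorted): [3, 8, 16, 25, 38, 50, 58, 66, 71, 85, 89, 99, 103, 110, 123, 130, 147, 154, 162, 182, 187, 193, 209, 229, 242, 250, 257, 267]

Fragment lengths:
  [0,3): 3 bp
  [3,8): 5 bp
  [8,16): 8 bp
  [16,25): 9 bp
  [25,38): 13 bp
  [38,50): 12 bp
  [50,58): 8 bp
  [58,66): 8 bp
  [66,71): 5 bp
  [71,85): 14 bp
  [85,89): 4 bp
  [89,99): 10 bp
  [99,103): 4 bp
  [103,110): 7 bp
  [110,123): 13 bp
  [123,130): 7 bp
  [130,147): 17 bp
  [147,154): 7 bp
  [154,162): 8 bp
  [162,182): 20 bp
  [182,187): 5 bp
  [187,193): 6 bp
  [193,209): 16 bp
  [209,229): 20 bp
  [229,242): 13 bp
  [242,250): 8 bp
  [250,257): 7 bp
  [257,267): 10 bp
  [267,273): 6 bp

[3,4,4,5,5,5,6,6,7,7,7,7,8,8,8,8,8,9,10,10,12,13,13,13,14,16,17,20,20]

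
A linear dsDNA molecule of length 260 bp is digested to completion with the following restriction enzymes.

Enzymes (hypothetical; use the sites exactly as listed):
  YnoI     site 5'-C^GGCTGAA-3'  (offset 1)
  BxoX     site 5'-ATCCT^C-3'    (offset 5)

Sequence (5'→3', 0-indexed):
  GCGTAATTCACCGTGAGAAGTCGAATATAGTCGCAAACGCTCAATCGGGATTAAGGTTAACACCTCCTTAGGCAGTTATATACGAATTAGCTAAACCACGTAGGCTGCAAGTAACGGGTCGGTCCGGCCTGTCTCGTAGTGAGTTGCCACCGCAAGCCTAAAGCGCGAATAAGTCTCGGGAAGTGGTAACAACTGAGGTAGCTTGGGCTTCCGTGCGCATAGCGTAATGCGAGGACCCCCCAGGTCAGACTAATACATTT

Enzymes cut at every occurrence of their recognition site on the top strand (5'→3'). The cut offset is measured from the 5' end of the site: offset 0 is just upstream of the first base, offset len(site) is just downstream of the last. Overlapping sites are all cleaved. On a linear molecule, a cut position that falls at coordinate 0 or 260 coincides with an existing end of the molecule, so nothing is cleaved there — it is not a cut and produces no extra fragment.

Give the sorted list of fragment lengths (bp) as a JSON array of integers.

[260]

Site scan:
  YnoI (CGGCTGAA, off=1): no sites
  BxoX (ATCCTC, off=5): no sites

All cut coordinates (distinct, sorted): ∅

Fragment lengths:
  no cuts → one linear fragment of 260 bp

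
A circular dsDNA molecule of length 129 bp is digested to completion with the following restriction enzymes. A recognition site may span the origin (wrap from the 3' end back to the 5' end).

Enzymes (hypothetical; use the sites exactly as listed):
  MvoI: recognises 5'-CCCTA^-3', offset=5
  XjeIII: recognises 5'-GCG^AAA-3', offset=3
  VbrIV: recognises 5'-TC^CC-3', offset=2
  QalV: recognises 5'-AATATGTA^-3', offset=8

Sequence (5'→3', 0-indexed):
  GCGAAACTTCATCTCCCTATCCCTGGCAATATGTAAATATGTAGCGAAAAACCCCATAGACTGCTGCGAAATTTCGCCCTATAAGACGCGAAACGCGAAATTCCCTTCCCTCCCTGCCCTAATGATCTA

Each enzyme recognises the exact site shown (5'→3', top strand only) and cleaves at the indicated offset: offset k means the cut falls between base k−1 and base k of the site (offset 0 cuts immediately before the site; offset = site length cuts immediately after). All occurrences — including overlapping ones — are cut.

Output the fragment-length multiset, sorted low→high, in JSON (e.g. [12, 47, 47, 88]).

[2,3,4,4,5,6,7,8,9,9,11,12,13,14,22]

Per-enzyme occurrences:
  MvoI CCCTA/5: at [14, 76, 116] ⇒ [19, 81, 121]
  XjeIII GCGAAA/3: at [0, 43, 65, 87, 94] ⇒ [3, 46, 68, 90, 97]
  VbrIV TCCC/2: at [13, 19, 101, 106, 110] ⇒ [15, 21, 103, 108, 112]
  QalV AATATGTA/8: at [27, 35] ⇒ [35, 43]

Pooled cuts: [3, 15, 19, 21, 35, 43, 46, 68, 81, 90, 97, 103, 108, 112, 121]

Fragments:
  3→15: 12 bp
  15→19: 4 bp
  19→21: 2 bp
  21→35: 14 bp
  35→43: 8 bp
  43→46: 3 bp
  46→68: 22 bp
  68→81: 13 bp
  81→90: 9 bp
  90→97: 7 bp
  97→103: 6 bp
  103→108: 5 bp
  108→112: 4 bp
  112→121: 9 bp
  121→3 (wrap): 129-121+3 = 11 bp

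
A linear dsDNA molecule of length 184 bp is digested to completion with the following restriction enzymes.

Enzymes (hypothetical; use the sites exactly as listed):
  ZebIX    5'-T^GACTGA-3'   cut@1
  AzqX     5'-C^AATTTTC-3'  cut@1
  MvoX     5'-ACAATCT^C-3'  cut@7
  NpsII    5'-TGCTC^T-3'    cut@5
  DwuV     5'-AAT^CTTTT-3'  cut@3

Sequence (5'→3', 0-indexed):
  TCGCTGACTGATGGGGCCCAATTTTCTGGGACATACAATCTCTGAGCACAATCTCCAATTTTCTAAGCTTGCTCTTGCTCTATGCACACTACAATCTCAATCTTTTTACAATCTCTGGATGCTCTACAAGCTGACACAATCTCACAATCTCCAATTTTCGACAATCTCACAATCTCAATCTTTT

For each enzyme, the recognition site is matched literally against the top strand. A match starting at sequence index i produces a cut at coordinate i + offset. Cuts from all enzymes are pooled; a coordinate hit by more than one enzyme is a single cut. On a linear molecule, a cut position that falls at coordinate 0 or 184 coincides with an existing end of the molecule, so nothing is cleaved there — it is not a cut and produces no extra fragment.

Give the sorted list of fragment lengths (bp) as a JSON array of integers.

[2,2,4,4,5,5,6,8,8,10,13,13,14,15,17,18,18,22]

Per-enzyme occurrences:
  ZebIX TGACTGA/1: at [4] ⇒ [5]
  AzqX CAATTTTC/1: at [18, 55, 151] ⇒ [19, 56, 152]
  MvoX ACAATCTC/7: at [34, 47, 90, 107, 135, 143, 160, 168] ⇒ [41, 54, 97, 114, 142, 150, 167, 175]
  NpsII TGCTCT/5: at [69, 75, 119] ⇒ [74, 80, 124]
  DwuV AATCTTTT/3: at [98, 176] ⇒ [101, 179]

All cut coordinates (distinct, sorted): [5, 19, 41, 54, 56, 74, 80, 97, 101, 114, 124, 142, 150, 152, 167, 175, 179]

Fragment lengths:
  [0,5): 5 bp
  [5,19): 14 bp
  [19,41): 22 bp
  [41,54): 13 bp
  [54,56): 2 bp
  [56,74): 18 bp
  [74,80): 6 bp
  [80,97): 17 bp
  [97,101): 4 bp
  [101,114): 13 bp
  [114,124): 10 bp
  [124,142): 18 bp
  [142,150): 8 bp
  [150,152): 2 bp
  [152,167): 15 bp
  [167,175): 8 bp
  [175,179): 4 bp
  [179,184): 5 bp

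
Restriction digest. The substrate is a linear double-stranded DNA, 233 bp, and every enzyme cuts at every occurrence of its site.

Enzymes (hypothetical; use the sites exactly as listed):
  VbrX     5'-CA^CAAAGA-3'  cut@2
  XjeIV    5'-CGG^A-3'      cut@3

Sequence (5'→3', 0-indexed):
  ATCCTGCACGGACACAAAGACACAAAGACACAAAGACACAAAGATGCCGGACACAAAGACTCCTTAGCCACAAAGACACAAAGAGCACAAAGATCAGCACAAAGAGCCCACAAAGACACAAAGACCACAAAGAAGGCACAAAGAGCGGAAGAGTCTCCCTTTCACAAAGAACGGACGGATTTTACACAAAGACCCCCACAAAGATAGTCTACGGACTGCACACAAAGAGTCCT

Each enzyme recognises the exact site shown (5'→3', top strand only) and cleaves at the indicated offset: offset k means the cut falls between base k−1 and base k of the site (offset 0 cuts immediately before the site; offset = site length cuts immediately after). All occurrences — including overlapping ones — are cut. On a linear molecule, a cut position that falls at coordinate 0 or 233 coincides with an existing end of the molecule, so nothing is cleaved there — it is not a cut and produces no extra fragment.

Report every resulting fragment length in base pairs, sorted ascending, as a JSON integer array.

Per-enzyme occurrences:
  VbrX (CACAAAGA, off=2): starts [12, 20, 28, 36, 51, 68, 76, 85, 97, 108, 116, 125, 136, 162, 184, 196, 220] → cuts [14, 22, 30, 38, 53, 70, 78, 87, 99, 110, 118, 127, 138, 164, 186, 198, 222]
  XjeIV (CGGA, off=3): starts [8, 47, 145, 171, 175, 211] → cuts [11, 50, 148, 174, 178, 214]

Pooled cuts: [11, 14, 22, 30, 38, 50, 53, 70, 78, 87, 99, 110, 118, 127, 138, 148, 164, 174, 178, 186, 198, 214, 222]

Fragment lengths:
  [0,11): 11 bp
  [11,14): 3 bp
  [14,22): 8 bp
  [22,30): 8 bp
  [30,38): 8 bp
  [38,50): 12 bp
  [50,53): 3 bp
  [53,70): 17 bp
  [70,78): 8 bp
  [78,87): 9 bp
  [87,99): 12 bp
  [99,110): 11 bp
  [110,118): 8 bp
  [118,127): 9 bp
  [127,138): 11 bp
  [138,148): 10 bp
  [148,164): 16 bp
  [164,174): 10 bp
  [174,178): 4 bp
  [178,186): 8 bp
  [186,198): 12 bp
  [198,214): 16 bp
  [214,222): 8 bp
  [222,233): 11 bp

[3,3,4,8,8,8,8,8,8,8,9,9,10,10,11,11,11,11,12,12,12,16,16,17]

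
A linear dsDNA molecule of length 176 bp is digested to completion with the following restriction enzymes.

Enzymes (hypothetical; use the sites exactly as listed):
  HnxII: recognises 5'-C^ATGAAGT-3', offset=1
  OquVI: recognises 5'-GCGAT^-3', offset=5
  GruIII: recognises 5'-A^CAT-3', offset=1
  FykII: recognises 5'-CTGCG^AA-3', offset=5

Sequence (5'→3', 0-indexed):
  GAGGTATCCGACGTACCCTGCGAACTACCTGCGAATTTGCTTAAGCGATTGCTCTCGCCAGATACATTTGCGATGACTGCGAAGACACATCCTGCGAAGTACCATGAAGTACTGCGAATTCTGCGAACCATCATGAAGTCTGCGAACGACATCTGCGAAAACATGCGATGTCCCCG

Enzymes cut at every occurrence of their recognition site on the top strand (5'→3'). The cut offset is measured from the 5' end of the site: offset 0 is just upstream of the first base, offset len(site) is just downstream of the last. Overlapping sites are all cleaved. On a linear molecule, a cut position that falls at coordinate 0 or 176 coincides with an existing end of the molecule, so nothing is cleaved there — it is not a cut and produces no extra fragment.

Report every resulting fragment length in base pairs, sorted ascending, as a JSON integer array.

Scan for sites:
  HnxII CATGAAGT/1: at [102, 131] ⇒ [103, 132]
  OquVI GCGAT/5: at [44, 69, 164] ⇒ [49, 74, 169]
  GruIII ACAT/1: at [63, 86, 148, 160] ⇒ [64, 87, 149, 161]
  FykII CTGCGAA/5: at [17, 28, 76, 91, 111, 120, 139, 152] ⇒ [22, 33, 81, 96, 116, 125, 144, 157]

All cut coordinates (distinct, sorted): [22, 33, 49, 64, 74, 81, 87, 96, 103, 116, 125, 132, 144, 149, 157, 161, 169]

Fragments:
  [0,22): 22 bp
  [22,33): 11 bp
  [33,49): 16 bp
  [49,64): 15 bp
  [64,74): 10 bp
  [74,81): 7 bp
  [81,87): 6 bp
  [87,96): 9 bp
  [96,103): 7 bp
  [103,116): 13 bp
  [116,125): 9 bp
  [125,132): 7 bp
  [132,144): 12 bp
  [144,149): 5 bp
  [149,157): 8 bp
  [157,161): 4 bp
  [161,169): 8 bp
  [169,176): 7 bp

[4,5,6,7,7,7,7,8,8,9,9,10,11,12,13,15,16,22]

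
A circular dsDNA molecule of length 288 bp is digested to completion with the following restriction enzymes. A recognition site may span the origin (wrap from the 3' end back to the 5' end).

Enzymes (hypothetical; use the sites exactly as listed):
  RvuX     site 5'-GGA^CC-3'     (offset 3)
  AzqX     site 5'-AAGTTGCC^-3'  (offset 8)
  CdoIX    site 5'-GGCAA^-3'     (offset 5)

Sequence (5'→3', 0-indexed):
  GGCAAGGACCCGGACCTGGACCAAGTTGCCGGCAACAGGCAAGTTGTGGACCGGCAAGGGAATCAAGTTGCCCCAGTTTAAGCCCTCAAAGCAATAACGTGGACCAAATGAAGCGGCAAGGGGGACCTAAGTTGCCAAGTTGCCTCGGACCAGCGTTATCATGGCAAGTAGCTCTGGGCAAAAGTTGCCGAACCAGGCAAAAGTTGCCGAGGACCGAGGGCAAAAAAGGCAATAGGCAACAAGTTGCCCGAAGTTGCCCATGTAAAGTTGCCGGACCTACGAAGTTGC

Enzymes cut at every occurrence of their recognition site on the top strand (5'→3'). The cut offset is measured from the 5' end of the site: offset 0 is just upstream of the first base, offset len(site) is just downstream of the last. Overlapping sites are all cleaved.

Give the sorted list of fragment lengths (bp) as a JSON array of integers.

Scan for sites:
  RvuX (GGACC, off=3): starts [5, 11, 17, 47, 100, 122, 146, 210, 272] → cuts [8, 14, 20, 50, 103, 125, 149, 213, 275]
  AzqX (AAGTTGCC, off=8): starts [22, 64, 128, 136, 181, 200, 240, 250, 264] → cuts [30, 72, 136, 144, 189, 208, 248, 258, 272]
  CdoIX (GGCAA, off=5): starts [0, 30, 37, 52, 114, 162, 176, 195, 218, 227, 234] → cuts [5, 35, 42, 57, 119, 167, 181, 200, 223, 232, 239]

All cut coordinates (distinct, sorted): [5, 8, 14, 20, 30, 35, 42, 50, 57, 72, 103, 119, 125, 136, 144, 149, 167, 181, 189, 200, 208, 213, 223, 232, 239, 248, 258, 272, 275]

Fragment lengths:
  5→8: 3 bp
  8→14: 6 bp
  14→20: 6 bp
  20→30: 10 bp
  30→35: 5 bp
  35→42: 7 bp
  42→50: 8 bp
  50→57: 7 bp
  57→72: 15 bp
  72→103: 31 bp
  103→119: 16 bp
  119→125: 6 bp
  125→136: 11 bp
  136→144: 8 bp
  144→149: 5 bp
  149→167: 18 bp
  167→181: 14 bp
  181→189: 8 bp
  189→200: 11 bp
  200→208: 8 bp
  208→213: 5 bp
  213→223: 10 bp
  223→232: 9 bp
  232→239: 7 bp
  239→248: 9 bp
  248→258: 10 bp
  258→272: 14 bp
  272→275: 3 bp
  275→5 (wrap): 288-275+5 = 18 bp

[3,3,5,5,5,6,6,6,7,7,7,8,8,8,8,9,9,10,10,10,11,11,14,14,15,16,18,18,31]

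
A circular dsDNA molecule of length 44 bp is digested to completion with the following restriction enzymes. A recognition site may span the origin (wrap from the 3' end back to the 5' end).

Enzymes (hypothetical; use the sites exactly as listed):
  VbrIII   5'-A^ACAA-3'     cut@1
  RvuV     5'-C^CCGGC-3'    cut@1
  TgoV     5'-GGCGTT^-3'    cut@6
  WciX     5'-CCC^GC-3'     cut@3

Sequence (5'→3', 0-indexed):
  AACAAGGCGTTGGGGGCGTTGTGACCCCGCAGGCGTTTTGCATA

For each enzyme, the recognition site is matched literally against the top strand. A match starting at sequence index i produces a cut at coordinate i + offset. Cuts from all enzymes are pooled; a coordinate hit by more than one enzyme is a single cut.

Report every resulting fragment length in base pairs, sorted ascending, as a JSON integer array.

[8,8,9,9,10]

Per-enzyme occurrences:
  VbrIII AACAA/1: at [0] ⇒ [1]
  RvuV (CCCGGC, off=1): no sites
  TgoV GGCGTT/6: at [5, 14, 31] ⇒ [11, 20, 37]
  WciX CCCGC/3: at [25] ⇒ [28]

All cut coordinates (distinct, sorted): [1, 11, 20, 28, 37]

Fragments:
  1→11: 10 bp
  11→20: 9 bp
  20→28: 8 bp
  28→37: 9 bp
  37→1 (wrap): 44-37+1 = 8 bp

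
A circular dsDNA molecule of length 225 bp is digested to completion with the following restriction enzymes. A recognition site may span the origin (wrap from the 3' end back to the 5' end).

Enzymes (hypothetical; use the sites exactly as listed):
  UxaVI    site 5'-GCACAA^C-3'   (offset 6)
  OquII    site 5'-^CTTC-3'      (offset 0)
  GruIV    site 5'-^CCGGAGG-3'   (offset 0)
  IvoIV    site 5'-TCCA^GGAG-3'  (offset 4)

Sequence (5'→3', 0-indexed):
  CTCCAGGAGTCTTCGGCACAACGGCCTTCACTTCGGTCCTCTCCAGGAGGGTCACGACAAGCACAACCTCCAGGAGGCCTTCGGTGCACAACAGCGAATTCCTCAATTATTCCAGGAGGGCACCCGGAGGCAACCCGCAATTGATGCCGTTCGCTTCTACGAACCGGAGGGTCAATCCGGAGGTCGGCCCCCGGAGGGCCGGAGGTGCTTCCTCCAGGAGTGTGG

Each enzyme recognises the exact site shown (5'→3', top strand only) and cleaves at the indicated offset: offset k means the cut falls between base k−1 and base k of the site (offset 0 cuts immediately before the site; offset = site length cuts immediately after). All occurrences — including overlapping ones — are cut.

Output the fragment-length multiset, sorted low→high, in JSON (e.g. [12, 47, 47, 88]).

Per-enzyme occurrences:
  UxaVI (GCACAAC, off=6): starts [15, 60, 85] → cuts [21, 66, 91]
  OquII (CTTC, off=0): starts [10, 25, 30, 78, 153, 207] → cuts [10, 25, 30, 78, 153, 207]
  GruIV (CCGGAGG, off=0): starts [123, 163, 176, 190, 198] → cuts [123, 163, 176, 190, 198]
  IvoIV (TCCAGGAG, off=4): starts [1, 41, 68, 110, 212] → cuts [5, 45, 72, 114, 216]

Pooled cuts: [5, 10, 21, 25, 30, 45, 66, 72, 78, 91, 114, 123, 153, 163, 176, 190, 198, 207, 216]

Fragment lengths:
  5→10: 5 bp
  10→21: 11 bp
  21→25: 4 bp
  25→30: 5 bp
  30→45: 15 bp
  45→66: 21 bp
  66→72: 6 bp
  72→78: 6 bp
  78→91: 13 bp
  91→114: 23 bp
  114→123: 9 bp
  123→153: 30 bp
  153→163: 10 bp
  163→176: 13 bp
  176→190: 14 bp
  190→198: 8 bp
  198→207: 9 bp
  207→216: 9 bp
  216→5 (wrap): 225-216+5 = 14 bp

[4,5,5,6,6,8,9,9,9,10,11,13,13,14,14,15,21,23,30]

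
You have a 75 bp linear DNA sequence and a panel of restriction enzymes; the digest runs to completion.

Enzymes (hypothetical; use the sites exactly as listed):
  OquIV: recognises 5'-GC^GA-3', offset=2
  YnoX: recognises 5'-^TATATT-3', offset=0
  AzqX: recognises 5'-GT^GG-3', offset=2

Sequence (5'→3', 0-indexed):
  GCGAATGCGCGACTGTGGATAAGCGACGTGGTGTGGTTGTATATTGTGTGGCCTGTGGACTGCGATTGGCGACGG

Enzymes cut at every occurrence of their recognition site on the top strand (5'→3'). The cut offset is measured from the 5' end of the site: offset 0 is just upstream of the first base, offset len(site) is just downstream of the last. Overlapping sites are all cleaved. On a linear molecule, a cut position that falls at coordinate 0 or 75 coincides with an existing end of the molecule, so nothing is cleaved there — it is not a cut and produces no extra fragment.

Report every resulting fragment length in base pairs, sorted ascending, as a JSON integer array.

Per-enzyme occurrences:
  OquIV (GCGA, off=2): starts [0, 8, 22, 61, 68] → cuts [2, 10, 24, 63, 70]
  YnoX (TATATT, off=0): starts [39] → cuts [39]
  AzqX (GTGG, off=2): starts [14, 27, 32, 47, 54] → cuts [16, 29, 34, 49, 56]

Pooled cuts: [2, 10, 16, 24, 29, 34, 39, 49, 56, 63, 70]

Fragments:
  [0,2): 2 bp
  [2,10): 8 bp
  [10,16): 6 bp
  [16,24): 8 bp
  [24,29): 5 bp
  [29,34): 5 bp
  [34,39): 5 bp
  [39,49): 10 bp
  [49,56): 7 bp
  [56,63): 7 bp
  [63,70): 7 bp
  [70,75): 5 bp

[2,5,5,5,5,6,7,7,7,8,8,10]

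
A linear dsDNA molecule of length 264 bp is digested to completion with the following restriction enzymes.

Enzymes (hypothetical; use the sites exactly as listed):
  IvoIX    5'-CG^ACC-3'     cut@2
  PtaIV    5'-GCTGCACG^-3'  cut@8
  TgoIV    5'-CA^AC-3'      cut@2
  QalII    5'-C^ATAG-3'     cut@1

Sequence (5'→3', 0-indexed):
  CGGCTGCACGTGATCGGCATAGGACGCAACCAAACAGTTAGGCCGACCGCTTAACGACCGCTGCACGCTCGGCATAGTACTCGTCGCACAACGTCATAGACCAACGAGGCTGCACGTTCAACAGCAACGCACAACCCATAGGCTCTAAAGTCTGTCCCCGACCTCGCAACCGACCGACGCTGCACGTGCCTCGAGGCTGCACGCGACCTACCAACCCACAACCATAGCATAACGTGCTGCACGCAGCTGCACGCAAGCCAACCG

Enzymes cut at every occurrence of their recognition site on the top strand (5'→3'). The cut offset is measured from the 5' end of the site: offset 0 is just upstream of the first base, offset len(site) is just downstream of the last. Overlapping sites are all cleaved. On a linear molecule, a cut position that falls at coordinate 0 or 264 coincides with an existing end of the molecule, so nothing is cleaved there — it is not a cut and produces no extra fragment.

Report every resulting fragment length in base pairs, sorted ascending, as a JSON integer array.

Scan for sites:
  IvoIX CGACC/2: at [43, 54, 158, 170, 203] ⇒ [45, 56, 160, 172, 205]
  PtaIV GCTGCACG/8: at [2, 59, 108, 178, 195, 235, 245] ⇒ [10, 67, 116, 186, 203, 243, 253]
  TgoIV CAAC/2: at [26, 88, 101, 118, 124, 131, 166, 211, 218, 258] ⇒ [28, 90, 103, 120, 126, 133, 168, 213, 220, 260]
  QalII CATAG/1: at [17, 72, 94, 136, 222] ⇒ [18, 73, 95, 137, 223]

Pooled cuts: [10, 18, 28, 45, 56, 67, 73, 90, 95, 103, 116, 120, 126, 133, 137, 160, 168, 172, 186, 203, 205, 213, 220, 223, 243, 253, 260]

Fragment lengths:
  [0,10): 10 bp
  [10,18): 8 bp
  [18,28): 10 bp
  [28,45): 17 bp
  [45,56): 11 bp
  [56,67): 11 bp
  [67,73): 6 bp
  [73,90): 17 bp
  [90,95): 5 bp
  [95,103): 8 bp
  [103,116): 13 bp
  [116,120): 4 bp
  [120,126): 6 bp
  [126,133): 7 bp
  [133,137): 4 bp
  [137,160): 23 bp
  [160,168): 8 bp
  [168,172): 4 bp
  [172,186): 14 bp
  [186,203): 17 bp
  [203,205): 2 bp
  [205,213): 8 bp
  [213,220): 7 bp
  [220,223): 3 bp
  [223,243): 20 bp
  [243,253): 10 bp
  [253,260): 7 bp
  [260,264): 4 bp

[2,3,4,4,4,4,5,6,6,7,7,7,8,8,8,8,10,10,10,11,11,13,14,17,17,17,20,23]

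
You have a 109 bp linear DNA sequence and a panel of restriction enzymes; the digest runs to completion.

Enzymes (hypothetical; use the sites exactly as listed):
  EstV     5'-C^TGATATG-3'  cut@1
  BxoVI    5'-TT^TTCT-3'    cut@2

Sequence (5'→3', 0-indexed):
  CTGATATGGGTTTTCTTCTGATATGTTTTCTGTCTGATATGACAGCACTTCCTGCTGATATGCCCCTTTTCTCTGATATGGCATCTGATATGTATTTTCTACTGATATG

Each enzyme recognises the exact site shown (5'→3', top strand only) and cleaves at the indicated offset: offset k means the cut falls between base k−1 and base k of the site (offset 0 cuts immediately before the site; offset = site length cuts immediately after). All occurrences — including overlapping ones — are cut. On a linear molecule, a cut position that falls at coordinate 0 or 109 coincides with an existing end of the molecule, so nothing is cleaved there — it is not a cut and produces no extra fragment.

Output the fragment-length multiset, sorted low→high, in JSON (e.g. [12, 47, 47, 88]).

Per-enzyme occurrences:
  EstV (CTGATATG, off=1): starts [0, 17, 33, 54, 72, 84, 101] → cuts [1, 18, 34, 55, 73, 85, 102]
  BxoVI (TTTTCT, off=2): starts [10, 25, 66, 94] → cuts [12, 27, 68, 96]

Pooled cuts: [1, 12, 18, 27, 34, 55, 68, 73, 85, 96, 102]

Fragments:
  [0,1): 1 bp
  [1,12): 11 bp
  [12,18): 6 bp
  [18,27): 9 bp
  [27,34): 7 bp
  [34,55): 21 bp
  [55,68): 13 bp
  [68,73): 5 bp
  [73,85): 12 bp
  [85,96): 11 bp
  [96,102): 6 bp
  [102,109): 7 bp

[1,5,6,6,7,7,9,11,11,12,13,21]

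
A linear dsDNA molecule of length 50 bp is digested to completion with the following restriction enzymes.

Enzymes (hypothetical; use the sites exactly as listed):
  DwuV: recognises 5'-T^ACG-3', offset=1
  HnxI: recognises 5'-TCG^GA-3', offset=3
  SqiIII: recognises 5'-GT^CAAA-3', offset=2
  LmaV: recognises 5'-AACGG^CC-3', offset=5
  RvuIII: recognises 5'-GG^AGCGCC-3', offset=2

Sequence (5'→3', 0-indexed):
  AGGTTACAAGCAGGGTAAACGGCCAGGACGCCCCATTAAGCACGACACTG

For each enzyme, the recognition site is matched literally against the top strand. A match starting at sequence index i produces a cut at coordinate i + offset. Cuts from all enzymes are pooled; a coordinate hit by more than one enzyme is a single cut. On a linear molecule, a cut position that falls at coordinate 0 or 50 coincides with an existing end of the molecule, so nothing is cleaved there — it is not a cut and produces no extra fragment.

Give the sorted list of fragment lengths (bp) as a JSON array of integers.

Scan for sites:
  DwuV (TACG, off=1): no sites
  HnxI (TCGGA, off=3): no sites
  SqiIII (GTCAAA, off=2): no sites
  LmaV (AACGGCC, off=5): starts [17] → cuts [22]
  RvuIII (GGAGCGCC, off=2): no sites

All cut coordinates (distinct, sorted): [22]

Fragment lengths:
  [0,22): 22 bp
  [22,50): 28 bp

[22,28]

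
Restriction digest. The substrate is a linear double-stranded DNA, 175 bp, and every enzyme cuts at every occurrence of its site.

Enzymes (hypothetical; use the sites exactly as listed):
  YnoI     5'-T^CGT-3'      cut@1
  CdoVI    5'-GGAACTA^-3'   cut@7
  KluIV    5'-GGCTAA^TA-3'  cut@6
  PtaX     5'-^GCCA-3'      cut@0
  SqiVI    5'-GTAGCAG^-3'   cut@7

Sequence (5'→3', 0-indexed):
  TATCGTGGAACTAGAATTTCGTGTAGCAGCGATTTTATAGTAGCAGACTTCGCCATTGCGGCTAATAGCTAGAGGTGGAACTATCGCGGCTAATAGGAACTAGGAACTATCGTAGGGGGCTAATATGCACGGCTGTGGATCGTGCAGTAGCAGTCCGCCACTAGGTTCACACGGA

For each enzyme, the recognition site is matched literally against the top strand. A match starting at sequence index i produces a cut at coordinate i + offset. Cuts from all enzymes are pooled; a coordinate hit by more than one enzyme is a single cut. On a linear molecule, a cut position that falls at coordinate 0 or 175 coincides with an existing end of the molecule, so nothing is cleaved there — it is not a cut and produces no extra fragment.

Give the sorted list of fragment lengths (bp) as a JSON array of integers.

[1,3,3,5,6,7,9,10,10,10,13,13,14,17,17,18,19]

Scan for sites:
  YnoI TCGT/1: at [2, 18, 109, 139] ⇒ [3, 19, 110, 140]
  CdoVI GGAACTA/7: at [6, 76, 95, 102] ⇒ [13, 83, 102, 109]
  KluIV GGCTAATA/6: at [59, 87, 117] ⇒ [65, 93, 123]
  PtaX GCCA/0: at [51, 156] ⇒ [51, 156]
  SqiVI GTAGCAG/7: at [22, 39, 146] ⇒ [29, 46, 153]

All cut coordinates (distinct, sorted): [3, 13, 19, 29, 46, 51, 65, 83, 93, 102, 109, 110, 123, 140, 153, 156]

Fragments:
  [0,3): 3 bp
  [3,13): 10 bp
  [13,19): 6 bp
  [19,29): 10 bp
  [29,46): 17 bp
  [46,51): 5 bp
  [51,65): 14 bp
  [65,83): 18 bp
  [83,93): 10 bp
  [93,102): 9 bp
  [102,109): 7 bp
  [109,110): 1 bp
  [110,123): 13 bp
  [123,140): 17 bp
  [140,153): 13 bp
  [153,156): 3 bp
  [156,175): 19 bp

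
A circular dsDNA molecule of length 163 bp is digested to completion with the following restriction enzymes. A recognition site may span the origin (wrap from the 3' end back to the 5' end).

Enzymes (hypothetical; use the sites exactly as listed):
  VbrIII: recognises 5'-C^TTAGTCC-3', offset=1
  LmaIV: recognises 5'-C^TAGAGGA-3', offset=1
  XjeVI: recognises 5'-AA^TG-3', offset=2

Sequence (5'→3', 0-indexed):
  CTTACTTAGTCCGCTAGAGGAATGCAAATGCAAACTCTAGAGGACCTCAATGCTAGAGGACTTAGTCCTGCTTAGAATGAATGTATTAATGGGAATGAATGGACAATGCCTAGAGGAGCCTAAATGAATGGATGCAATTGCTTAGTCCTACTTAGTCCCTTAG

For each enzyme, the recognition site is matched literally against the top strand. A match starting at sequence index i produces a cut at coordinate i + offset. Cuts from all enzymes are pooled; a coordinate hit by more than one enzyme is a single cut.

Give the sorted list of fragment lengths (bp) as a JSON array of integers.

Per-enzyme occurrences:
  VbrIII CTTAGTCC/1: at [4, 60, 140, 150] ⇒ [5, 61, 141, 151]
  LmaIV CTAGAGGA/1: at [13, 36, 52, 109] ⇒ [14, 37, 53, 110]
  XjeVI AATG/2: at [20, 26, 48, 75, 79, 87, 93, 97, 104, 122, 126] ⇒ [22, 28, 50, 77, 81, 89, 95, 99, 106, 124, 128]

All cut coordinates (distinct, sorted): [5, 14, 22, 28, 37, 50, 53, 61, 77, 81, 89, 95, 99, 106, 110, 124, 128, 141, 151]

Fragments:
  5→14: 9 bp
  14→22: 8 bp
  22→28: 6 bp
  28→37: 9 bp
  37→50: 13 bp
  50→53: 3 bp
  53→61: 8 bp
  61→77: 16 bp
  77→81: 4 bp
  81→89: 8 bp
  89→95: 6 bp
  95→99: 4 bp
  99→106: 7 bp
  106→110: 4 bp
  110→124: 14 bp
  124→128: 4 bp
  128→141: 13 bp
  141→151: 10 bp
  151→5 (wrap): 163-151+5 = 17 bp

[3,4,4,4,4,6,6,7,8,8,8,9,9,10,13,13,14,16,17]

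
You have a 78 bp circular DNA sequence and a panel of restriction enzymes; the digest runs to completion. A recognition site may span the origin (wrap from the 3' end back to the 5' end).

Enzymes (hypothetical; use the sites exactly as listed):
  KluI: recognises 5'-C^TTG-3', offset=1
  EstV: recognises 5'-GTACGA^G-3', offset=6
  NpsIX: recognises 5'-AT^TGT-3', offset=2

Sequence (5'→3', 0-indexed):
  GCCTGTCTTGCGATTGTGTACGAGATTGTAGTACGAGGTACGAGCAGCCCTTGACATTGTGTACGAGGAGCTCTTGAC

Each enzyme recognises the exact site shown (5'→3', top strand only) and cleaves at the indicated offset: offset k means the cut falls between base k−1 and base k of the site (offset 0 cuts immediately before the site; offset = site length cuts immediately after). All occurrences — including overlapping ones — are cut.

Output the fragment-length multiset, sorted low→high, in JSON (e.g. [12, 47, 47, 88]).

Per-enzyme occurrences:
  KluI (CTTG, off=1): starts [6, 49, 72] → cuts [7, 50, 73]
  EstV (GTACGAG, off=6): starts [17, 30, 37, 60] → cuts [23, 36, 43, 66]
  NpsIX (ATTGT, off=2): starts [12, 24, 55] → cuts [14, 26, 57]

Pooled cuts: [7, 14, 23, 26, 36, 43, 50, 57, 66, 73]

Fragments:
  7→14: 7 bp
  14→23: 9 bp
  23→26: 3 bp
  26→36: 10 bp
  36→43: 7 bp
  43→50: 7 bp
  50→57: 7 bp
  57→66: 9 bp
  66→73: 7 bp
  73→7 (wrap): 78-73+7 = 12 bp

[3,7,7,7,7,7,9,9,10,12]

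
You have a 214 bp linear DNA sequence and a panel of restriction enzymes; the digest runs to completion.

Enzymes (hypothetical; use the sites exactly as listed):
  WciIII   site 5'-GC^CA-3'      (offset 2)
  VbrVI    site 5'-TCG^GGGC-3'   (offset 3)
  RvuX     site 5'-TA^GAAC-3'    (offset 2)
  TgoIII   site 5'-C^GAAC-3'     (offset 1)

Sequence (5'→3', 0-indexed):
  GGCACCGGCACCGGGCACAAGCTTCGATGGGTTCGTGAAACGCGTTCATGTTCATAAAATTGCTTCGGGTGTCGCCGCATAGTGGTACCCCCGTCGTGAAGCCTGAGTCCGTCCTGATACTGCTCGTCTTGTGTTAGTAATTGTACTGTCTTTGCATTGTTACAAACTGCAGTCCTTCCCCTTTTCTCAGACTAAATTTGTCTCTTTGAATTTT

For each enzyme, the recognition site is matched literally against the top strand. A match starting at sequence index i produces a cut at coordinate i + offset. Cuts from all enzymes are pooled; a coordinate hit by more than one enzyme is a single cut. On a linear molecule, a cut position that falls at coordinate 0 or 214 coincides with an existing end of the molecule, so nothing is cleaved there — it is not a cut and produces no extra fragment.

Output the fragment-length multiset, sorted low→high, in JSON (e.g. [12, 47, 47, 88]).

[214]

Scan for sites:
  WciIII (GCCA, off=2): no sites
  VbrVI (TCGGGGC, off=3): no sites
  RvuX (TAGAAC, off=2): no sites
  TgoIII (CGAAC, off=1): no sites

All cut coordinates (distinct, sorted): ∅

Fragment lengths:
  no cuts → one linear fragment of 214 bp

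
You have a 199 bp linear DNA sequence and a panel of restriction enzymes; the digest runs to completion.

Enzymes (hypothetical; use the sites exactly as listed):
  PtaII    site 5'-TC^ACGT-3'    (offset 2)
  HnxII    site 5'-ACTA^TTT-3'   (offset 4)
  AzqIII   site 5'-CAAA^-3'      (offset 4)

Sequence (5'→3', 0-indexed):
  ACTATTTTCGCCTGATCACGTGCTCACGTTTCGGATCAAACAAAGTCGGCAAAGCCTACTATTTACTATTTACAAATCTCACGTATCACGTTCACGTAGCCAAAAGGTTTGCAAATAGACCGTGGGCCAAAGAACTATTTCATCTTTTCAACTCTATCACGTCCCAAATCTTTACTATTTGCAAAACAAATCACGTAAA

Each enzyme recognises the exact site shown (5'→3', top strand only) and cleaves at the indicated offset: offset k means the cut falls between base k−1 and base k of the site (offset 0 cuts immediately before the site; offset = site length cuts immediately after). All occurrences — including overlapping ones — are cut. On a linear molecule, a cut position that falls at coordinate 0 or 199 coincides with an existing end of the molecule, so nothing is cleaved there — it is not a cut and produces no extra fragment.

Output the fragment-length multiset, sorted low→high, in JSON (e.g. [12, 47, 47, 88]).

Per-enzyme occurrences:
  PtaII (TCACGT, off=2): starts [15, 23, 78, 85, 91, 156, 190] → cuts [17, 25, 80, 87, 93, 158, 192]
  HnxII (ACTATTT, off=4): starts [0, 57, 64, 133, 173] → cuts [4, 61, 68, 137, 177]
  AzqIII (CAAA, off=4): starts [36, 40, 49, 72, 100, 111, 127, 164, 181, 186] → cuts [40, 44, 53, 76, 104, 115, 131, 168, 185, 190]

All cut coordinates (distinct, sorted): [4, 17, 25, 40, 44, 53, 61, 68, 76, 80, 87, 93, 104, 115, 131, 137, 158, 168, 177, 185, 190, 192]

Fragments:
  [0,4): 4 bp
  [4,17): 13 bp
  [17,25): 8 bp
  [25,40): 15 bp
  [40,44): 4 bp
  [44,53): 9 bp
  [53,61): 8 bp
  [61,68): 7 bp
  [68,76): 8 bp
  [76,80): 4 bp
  [80,87): 7 bp
  [87,93): 6 bp
  [93,104): 11 bp
  [104,115): 11 bp
  [115,131): 16 bp
  [131,137): 6 bp
  [137,158): 21 bp
  [158,168): 10 bp
  [168,177): 9 bp
  [177,185): 8 bp
  [185,190): 5 bp
  [190,192): 2 bp
  [192,199): 7 bp

[2,4,4,4,5,6,6,7,7,7,8,8,8,8,9,9,10,11,11,13,15,16,21]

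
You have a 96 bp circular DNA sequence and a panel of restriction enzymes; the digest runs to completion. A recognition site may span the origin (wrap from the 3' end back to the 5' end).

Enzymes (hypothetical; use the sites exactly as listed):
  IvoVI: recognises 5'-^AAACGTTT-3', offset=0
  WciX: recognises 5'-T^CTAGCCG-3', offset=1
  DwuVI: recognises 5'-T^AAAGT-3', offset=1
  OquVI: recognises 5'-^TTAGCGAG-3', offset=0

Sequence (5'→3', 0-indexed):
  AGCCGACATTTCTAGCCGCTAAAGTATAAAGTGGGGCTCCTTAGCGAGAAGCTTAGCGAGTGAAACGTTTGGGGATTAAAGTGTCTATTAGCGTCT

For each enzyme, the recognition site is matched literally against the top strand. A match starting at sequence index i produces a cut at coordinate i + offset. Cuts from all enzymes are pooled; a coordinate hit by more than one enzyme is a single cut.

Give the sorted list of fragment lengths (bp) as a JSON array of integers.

Site scan:
  IvoVI AAACGTTT/0: at [62] ⇒ [62]
  WciX TCTAGCCG/1: at [10, 93] ⇒ [11, 94]
  DwuVI TAAAGT/1: at [19, 26, 76] ⇒ [20, 27, 77]
  OquVI TTAGCGAG/0: at [40, 52] ⇒ [40, 52]

All cut coordinates (distinct, sorted): [11, 20, 27, 40, 52, 62, 77, 94]

Fragments:
  11→20: 9 bp
  20→27: 7 bp
  27→40: 13 bp
  40→52: 12 bp
  52→62: 10 bp
  62→77: 15 bp
  77→94: 17 bp
  94→11 (wrap): 96-94+11 = 13 bp

[7,9,10,12,13,13,15,17]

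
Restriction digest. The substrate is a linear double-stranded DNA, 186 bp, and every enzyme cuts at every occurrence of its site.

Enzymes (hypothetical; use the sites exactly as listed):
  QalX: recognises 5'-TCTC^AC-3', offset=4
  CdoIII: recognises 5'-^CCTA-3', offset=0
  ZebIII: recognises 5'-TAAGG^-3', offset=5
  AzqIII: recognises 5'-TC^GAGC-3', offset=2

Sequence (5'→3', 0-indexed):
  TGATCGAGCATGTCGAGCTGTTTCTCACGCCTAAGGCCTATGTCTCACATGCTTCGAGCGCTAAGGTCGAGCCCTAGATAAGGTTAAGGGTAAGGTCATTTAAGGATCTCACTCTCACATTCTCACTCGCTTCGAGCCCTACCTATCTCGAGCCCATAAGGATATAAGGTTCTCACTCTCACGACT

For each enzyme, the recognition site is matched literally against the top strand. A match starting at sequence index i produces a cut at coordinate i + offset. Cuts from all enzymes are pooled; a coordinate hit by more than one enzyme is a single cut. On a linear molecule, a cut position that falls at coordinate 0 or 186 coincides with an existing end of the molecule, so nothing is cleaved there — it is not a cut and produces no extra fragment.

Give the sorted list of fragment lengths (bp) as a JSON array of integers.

Per-enzyme occurrences:
  QalX TCTCAC/4: at [22, 42, 106, 112, 120, 170, 176] ⇒ [26, 46, 110, 116, 124, 174, 180]
  CdoIII CCTA/0: at [29, 36, 72, 137, 141] ⇒ [29, 36, 72, 137, 141]
  ZebIII TAAGG/5: at [31, 61, 78, 84, 90, 100, 156, 164] ⇒ [36, 66, 83, 89, 95, 105, 161, 169]
  AzqIII TCGAGC/2: at [3, 12, 53, 66, 131, 147] ⇒ [5, 14, 55, 68, 133, 149]

Pooled cuts: [5, 14, 26, 29, 36, 46, 55, 66, 68, 72, 83, 89, 95, 105, 110, 116, 124, 133, 137, 141, 149, 161, 169, 174, 180]

Fragment lengths:
  [0,5): 5 bp
  [5,14): 9 bp
  [14,26): 12 bp
  [26,29): 3 bp
  [29,36): 7 bp
  [36,46): 10 bp
  [46,55): 9 bp
  [55,66): 11 bp
  [66,68): 2 bp
  [68,72): 4 bp
  [72,83): 11 bp
  [83,89): 6 bp
  [89,95): 6 bp
  [95,105): 10 bp
  [105,110): 5 bp
  [110,116): 6 bp
  [116,124): 8 bp
  [124,133): 9 bp
  [133,137): 4 bp
  [137,141): 4 bp
  [141,149): 8 bp
  [149,161): 12 bp
  [161,169): 8 bp
  [169,174): 5 bp
  [174,180): 6 bp
  [180,186): 6 bp

[2,3,4,4,4,5,5,5,6,6,6,6,6,7,8,8,8,9,9,9,10,10,11,11,12,12]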